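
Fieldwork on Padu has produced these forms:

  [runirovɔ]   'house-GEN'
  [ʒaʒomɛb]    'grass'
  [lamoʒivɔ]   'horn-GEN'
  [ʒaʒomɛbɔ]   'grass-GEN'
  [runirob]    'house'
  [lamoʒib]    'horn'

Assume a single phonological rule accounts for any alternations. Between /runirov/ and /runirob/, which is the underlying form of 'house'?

/runirov/

The root 'house' surfaces as [runirovɔ] and [runirob], with a stem-final [v] ~ [b] alternation.
If /b/ were underlying and a rule turned it into [v] before the GEN suffix, 'grass' would also alternate; but it has [b] in both [ʒaʒomɛbɔ] and [ʒaʒomɛb].
So /v/ is underlying, and a rule of word-final hardening — voiced fricatives become stops word-finally — gives [b].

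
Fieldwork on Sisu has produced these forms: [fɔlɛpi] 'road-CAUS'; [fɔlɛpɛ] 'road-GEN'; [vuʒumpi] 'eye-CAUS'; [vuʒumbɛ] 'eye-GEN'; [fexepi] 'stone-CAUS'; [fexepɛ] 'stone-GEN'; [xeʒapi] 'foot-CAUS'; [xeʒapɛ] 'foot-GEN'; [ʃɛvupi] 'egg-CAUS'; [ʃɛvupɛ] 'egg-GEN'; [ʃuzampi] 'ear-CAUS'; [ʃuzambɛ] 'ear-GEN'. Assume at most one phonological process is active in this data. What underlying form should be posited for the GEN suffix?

/-bɛ/

The GEN morpheme has two allomorphs, [-bɛ] and [-pɛ].
The CAUS suffix, which begins with [p], is invariant after every stem; so [p] is not altered by any rule here.
So the underlying form is /-bɛ/, and voiced stops become voiceless after a vowel.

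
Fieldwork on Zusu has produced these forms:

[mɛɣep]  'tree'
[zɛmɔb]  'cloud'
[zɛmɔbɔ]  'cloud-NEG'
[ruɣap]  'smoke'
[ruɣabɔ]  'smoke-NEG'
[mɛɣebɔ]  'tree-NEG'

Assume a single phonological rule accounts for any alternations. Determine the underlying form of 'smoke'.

/ruɣap/

In [ruɣap] and [ruɣabɔ] the final segment of 'smoke' alternates: [p] ~ [b].
But 'cloud' keeps [b] in both environments ([zɛmɔb], [zɛmɔbɔ]), so there is no rule changing /b/ to [p] in isolation.
Therefore /p/ is basic and [b] is derived by intervocalic voicing (voiceless stops become voiced between vowels).
Hence 'smoke' is /ruɣap/ underlyingly.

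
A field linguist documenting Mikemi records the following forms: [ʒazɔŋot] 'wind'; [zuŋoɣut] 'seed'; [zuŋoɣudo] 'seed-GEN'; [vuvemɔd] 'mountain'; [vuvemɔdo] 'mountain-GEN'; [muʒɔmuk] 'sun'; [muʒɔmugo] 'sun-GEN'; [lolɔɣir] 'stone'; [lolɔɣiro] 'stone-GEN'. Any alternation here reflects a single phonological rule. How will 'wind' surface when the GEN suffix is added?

The stem for 'seed' ends in [t] in [zuŋoɣut] but [d] in [zuŋoɣudo].
If /d/ were underlying and a rule turned it into [t] in isolation, 'mountain' would also alternate; but it has [d] in both [vuvemɔd] and [vuvemɔdo].
So /t/ is underlying, and a rule of intervocalic voicing — voiceless stops become voiced between vowels — gives [d].
The one attested form of 'wind', [ʒazɔŋot], shows underlying /ʒazɔŋot/. Applying the same rule between vowels gives [ʒazɔŋodo].

[ʒazɔŋodo]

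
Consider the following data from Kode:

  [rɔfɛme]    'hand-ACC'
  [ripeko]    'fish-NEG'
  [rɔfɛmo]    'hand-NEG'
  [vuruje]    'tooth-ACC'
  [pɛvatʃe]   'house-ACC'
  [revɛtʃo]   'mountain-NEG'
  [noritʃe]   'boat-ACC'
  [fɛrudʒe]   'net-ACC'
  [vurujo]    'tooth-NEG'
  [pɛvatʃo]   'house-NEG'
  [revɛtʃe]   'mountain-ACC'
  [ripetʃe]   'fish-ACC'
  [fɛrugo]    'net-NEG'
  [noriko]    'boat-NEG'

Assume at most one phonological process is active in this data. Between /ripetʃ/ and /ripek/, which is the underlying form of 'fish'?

/ripek/

The stem for 'fish' ends in [k] in [ripeko] but [tʃ] in [ripetʃe].
But 'house' keeps [tʃ] in both environments ([pɛvatʃo], [pɛvatʃe]), so there is no rule changing /tʃ/ to [k] before the NEG suffix.
The alternation reflects palatalization before a front vowel: /k/ and /g/ become palato-alveolar [tʃ] and [dʒ] before a front vowel. /k/ is underlying.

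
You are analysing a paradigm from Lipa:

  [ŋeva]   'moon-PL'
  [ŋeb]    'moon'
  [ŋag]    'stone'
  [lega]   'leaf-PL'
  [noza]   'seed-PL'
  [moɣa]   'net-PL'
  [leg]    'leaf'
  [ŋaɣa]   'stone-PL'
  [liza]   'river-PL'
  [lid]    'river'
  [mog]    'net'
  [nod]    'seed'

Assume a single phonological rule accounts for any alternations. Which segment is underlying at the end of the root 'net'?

/ɣ/

The root 'net' surfaces as [moɣa] and [mog], with a stem-final [ɣ] ~ [g] alternation.
But 'leaf' keeps [g] in both environments ([lega], [leg]), so there is no rule changing /g/ to [ɣ] before the PL suffix.
The alternation reflects word-final hardening: voiced fricatives become stops word-finally. /ɣ/ is underlying.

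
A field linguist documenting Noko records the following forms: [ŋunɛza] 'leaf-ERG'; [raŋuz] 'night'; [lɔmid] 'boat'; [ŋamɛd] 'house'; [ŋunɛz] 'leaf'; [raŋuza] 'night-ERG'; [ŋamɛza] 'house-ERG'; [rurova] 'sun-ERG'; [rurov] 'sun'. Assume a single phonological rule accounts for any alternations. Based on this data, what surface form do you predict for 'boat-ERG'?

[lɔmiza]

In [ŋamɛza] and [ŋamɛd] the final segment of 'house' alternates: [z] ~ [d].
The stem 'night' ([raŋuza], [raŋuz]) shows [z] unchanged in both environments, so [z] cannot be basic with [d] derived in isolation.
The underlying segment must be /d/; voiced stops become fricatives between vowels, yielding [z] there.
The one attested form of 'boat', [lɔmid], shows underlying /lɔmid/. Applying the same rule between vowels gives [lɔmiza].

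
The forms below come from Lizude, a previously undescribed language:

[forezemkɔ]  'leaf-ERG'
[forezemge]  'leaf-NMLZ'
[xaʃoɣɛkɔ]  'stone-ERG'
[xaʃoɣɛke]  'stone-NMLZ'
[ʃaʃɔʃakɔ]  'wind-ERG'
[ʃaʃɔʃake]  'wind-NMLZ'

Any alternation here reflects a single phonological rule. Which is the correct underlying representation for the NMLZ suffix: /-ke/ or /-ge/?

/-ge/

The NMLZ suffix surfaces as [-ge] and [-ke], depending on the final segment of the stem.
The ERG suffix, which begins with [k], is invariant after every stem; so [k] is not altered by any rule here.
The NMLZ suffix is therefore /-ge/ underlyingly, with post-vocalic devoicing: voiced stops become voiceless after a vowel.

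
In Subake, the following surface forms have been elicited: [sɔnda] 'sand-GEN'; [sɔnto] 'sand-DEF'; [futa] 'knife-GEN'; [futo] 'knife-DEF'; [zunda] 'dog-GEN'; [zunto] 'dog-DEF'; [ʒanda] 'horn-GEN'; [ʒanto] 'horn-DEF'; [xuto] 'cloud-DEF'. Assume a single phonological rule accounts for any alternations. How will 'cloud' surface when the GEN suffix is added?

The GEN suffix surfaces as [-da] and [-ta], depending on the final segment of the stem.
By contrast the DEF suffix keeps its initial [t] throughout — that segment must be underlying.
So the underlying form is /-da/, and voiced stops become voiceless after a vowel.
After 'cloud', which ends in a vowel, the suffix surfaces as [-ta], giving [xuta].

[xuta]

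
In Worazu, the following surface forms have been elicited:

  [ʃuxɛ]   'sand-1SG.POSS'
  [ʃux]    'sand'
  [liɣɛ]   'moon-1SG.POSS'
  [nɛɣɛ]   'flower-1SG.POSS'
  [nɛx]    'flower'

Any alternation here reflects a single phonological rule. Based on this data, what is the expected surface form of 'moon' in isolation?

'flower' shows [ɣ] ~ [x] at the end of the stem ([nɛɣɛ] vs [nɛx]).
The stem 'sand' ([ʃuxɛ], [ʃux]) shows [x] unchanged in both environments, so [x] cannot be basic with [ɣ] derived before the 1SG.POSS suffix.
So /ɣ/ is underlying, and a rule of word-final obstruent devoicing — voiced obstruents become voiceless word-finally — gives [x].
The one attested form of 'moon', [liɣɛ], shows underlying /liɣ/. Applying the same rule word-finally gives [lix].

[lix]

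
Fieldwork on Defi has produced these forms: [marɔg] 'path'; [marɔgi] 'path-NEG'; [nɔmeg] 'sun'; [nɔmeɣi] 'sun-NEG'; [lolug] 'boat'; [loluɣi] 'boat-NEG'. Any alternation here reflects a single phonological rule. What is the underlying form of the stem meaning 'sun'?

The stem for 'sun' ends in [g] in [nɔmeg] but [ɣ] in [nɔmeɣi].
The stem 'path' ([marɔg], [marɔgi]) shows [g] unchanged in both environments, so [g] cannot be basic with [ɣ] derived before the NEG suffix.
So /ɣ/ is underlying, and a rule of word-final hardening — voiced fricatives become stops word-finally — gives [g].
Hence 'sun' is /nɔmeɣ/ underlyingly.

/nɔmeɣ/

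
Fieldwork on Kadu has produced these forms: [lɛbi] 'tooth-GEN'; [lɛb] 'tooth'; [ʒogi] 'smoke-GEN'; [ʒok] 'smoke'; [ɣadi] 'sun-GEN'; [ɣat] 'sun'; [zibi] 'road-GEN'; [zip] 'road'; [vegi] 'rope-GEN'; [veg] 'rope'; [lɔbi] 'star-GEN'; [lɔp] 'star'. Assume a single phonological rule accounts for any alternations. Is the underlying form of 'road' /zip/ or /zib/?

/zip/

The stem for 'road' ends in [b] in [zibi] but [p] in [zip].
If /b/ were underlying and a rule turned it into [p] in isolation, 'tooth' would also alternate; but it has [b] in both [lɛbi] and [lɛb].
Therefore /p/ is basic and [b] is derived by intervocalic voicing (voiceless stops become voiced between vowels).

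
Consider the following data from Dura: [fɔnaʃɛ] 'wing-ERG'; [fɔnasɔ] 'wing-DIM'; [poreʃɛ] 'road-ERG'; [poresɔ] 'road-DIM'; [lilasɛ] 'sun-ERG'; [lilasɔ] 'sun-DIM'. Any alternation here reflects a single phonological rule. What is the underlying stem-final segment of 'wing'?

/ʃ/

The stem for 'wing' ends in [ʃ] in [fɔnaʃɛ] but [s] in [fɔnasɔ].
The stem 'sun' ([lilasɛ], [lilasɔ]) shows [s] unchanged in both environments, so [s] cannot be basic with [ʃ] derived before the ERG suffix.
The underlying segment must be /ʃ/; palato-alveolar /ʃ/ becomes [s] when no front vowel follows, yielding [s] there.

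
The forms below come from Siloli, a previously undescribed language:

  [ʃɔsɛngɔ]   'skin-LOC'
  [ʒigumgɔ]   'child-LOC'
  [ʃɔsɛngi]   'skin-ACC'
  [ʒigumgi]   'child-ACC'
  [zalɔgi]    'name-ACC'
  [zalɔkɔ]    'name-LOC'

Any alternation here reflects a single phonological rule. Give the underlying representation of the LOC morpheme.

/-kɔ/

The LOC suffix surfaces as [-gɔ] and [-kɔ], depending on the final segment of the stem.
The ACC suffix, which begins with [g], is invariant after every stem; so [g] is not altered by any rule here.
The LOC suffix is therefore /-kɔ/ underlyingly, with post-nasal voicing: voiceless stops become voiced after a nasal.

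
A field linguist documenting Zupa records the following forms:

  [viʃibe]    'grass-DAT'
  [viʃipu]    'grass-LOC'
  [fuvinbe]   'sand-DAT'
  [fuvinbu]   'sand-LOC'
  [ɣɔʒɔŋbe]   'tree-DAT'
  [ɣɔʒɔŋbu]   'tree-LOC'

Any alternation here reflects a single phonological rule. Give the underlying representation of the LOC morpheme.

The LOC suffix surfaces as [-bu] and [-pu], depending on the final segment of the stem.
By contrast the DAT suffix keeps its initial [b] throughout — that segment must be underlying.
So the underlying form is /-pu/, and voiceless stops become voiced after a nasal.

/-pu/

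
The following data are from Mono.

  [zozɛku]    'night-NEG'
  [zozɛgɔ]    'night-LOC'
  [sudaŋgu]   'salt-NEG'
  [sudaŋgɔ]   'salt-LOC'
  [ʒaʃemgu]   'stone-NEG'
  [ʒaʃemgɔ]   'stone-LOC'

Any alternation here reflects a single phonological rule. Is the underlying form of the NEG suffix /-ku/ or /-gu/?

The NEG suffix surfaces as [-gu] and [-ku], depending on the final segment of the stem.
By contrast the LOC suffix keeps its initial [g] throughout — that segment must be underlying.
So the underlying form is /-ku/, and voiceless stops become voiced after a nasal.

/-ku/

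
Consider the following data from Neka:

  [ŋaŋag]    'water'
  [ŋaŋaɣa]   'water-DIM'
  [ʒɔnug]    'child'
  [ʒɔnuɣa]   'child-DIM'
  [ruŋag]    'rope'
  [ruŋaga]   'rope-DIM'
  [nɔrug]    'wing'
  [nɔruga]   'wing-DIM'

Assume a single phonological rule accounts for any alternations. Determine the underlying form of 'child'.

/ʒɔnuɣ/

'child' shows [g] ~ [ɣ] at the end of the stem ([ʒɔnug] vs [ʒɔnuɣa]).
If /g/ were underlying and a rule turned it into [ɣ] before the DIM suffix, 'wing' would also alternate; but it has [g] in both [nɔrug] and [nɔruga].
Therefore /ɣ/ is basic and [g] is derived by word-final hardening (voiced fricatives become stops word-finally).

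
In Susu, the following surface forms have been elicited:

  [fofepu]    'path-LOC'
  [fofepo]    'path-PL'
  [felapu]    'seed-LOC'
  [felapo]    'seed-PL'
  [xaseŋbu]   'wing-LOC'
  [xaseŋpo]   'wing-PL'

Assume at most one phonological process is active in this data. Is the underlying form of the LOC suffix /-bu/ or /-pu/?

/-bu/

The LOC morpheme has two allomorphs, [-bu] and [-pu].
By contrast the PL suffix keeps its initial [p] throughout — that segment must be underlying.
So the underlying form is /-bu/, and voiced stops become voiceless after a vowel.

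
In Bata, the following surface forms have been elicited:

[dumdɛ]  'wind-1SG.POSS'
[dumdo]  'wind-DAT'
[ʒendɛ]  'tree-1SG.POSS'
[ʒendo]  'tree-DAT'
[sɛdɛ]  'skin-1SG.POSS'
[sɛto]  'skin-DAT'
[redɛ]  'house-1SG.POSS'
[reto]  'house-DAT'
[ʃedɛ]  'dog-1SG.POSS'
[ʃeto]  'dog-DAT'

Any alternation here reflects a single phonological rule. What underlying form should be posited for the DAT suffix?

/-to/

The DAT morpheme has two allomorphs, [-do] and [-to].
The 1SG.POSS suffix, which begins with [d], is invariant after every stem; so [d] is not altered by any rule here.
So the underlying form is /-to/, and voiceless stops become voiced after a nasal.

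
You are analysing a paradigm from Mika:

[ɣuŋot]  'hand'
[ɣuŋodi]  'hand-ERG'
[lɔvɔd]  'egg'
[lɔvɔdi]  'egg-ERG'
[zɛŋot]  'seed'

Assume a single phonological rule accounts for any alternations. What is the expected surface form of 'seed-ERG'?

[zɛŋodi]

In [ɣuŋot] and [ɣuŋodi] the final segment of 'hand' alternates: [t] ~ [d].
If /d/ were underlying and a rule turned it into [t] in isolation, 'egg' would also alternate; but it has [d] in both [lɔvɔd] and [lɔvɔdi].
The underlying segment must be /t/; voiceless stops become voiced between vowels, yielding [d] there.
The one attested form of 'seed', [zɛŋot], shows underlying /zɛŋot/. Applying the same rule between vowels gives [zɛŋodi].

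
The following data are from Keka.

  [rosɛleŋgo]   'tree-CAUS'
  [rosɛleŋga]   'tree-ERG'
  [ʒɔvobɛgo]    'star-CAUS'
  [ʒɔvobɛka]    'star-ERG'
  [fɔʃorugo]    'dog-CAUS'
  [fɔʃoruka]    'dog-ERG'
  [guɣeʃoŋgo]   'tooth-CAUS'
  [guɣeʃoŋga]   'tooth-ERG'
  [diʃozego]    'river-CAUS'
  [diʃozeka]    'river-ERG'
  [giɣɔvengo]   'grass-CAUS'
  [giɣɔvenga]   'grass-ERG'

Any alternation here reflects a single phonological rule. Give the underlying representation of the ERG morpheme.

The ERG morpheme has two allomorphs, [-ga] and [-ka].
By contrast the CAUS suffix keeps its initial [g] throughout — that segment must be underlying.
So the underlying form is /-ka/, and voiceless stops become voiced after a nasal.

/-ka/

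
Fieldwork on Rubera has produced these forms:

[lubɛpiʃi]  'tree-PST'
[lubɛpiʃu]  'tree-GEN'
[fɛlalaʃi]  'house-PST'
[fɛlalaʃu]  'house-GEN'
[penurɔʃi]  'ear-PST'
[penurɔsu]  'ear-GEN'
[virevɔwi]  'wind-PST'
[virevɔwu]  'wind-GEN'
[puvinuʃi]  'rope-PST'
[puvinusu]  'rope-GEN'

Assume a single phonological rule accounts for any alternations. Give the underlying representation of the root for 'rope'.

/puvinus/

In [puvinuʃi] and [puvinusu] the final segment of 'rope' alternates: [ʃ] ~ [s].
But 'house' keeps [ʃ] in both environments ([fɛlalaʃi], [fɛlalaʃu]), so there is no rule changing /ʃ/ to [s] before the GEN suffix.
So /s/ is underlying, and a rule of palatalization before a front vowel — /s/ becomes palato-alveolar [ʃ] before a front vowel — gives [ʃ].
The underlying form of 'rope' is therefore /puvinus/.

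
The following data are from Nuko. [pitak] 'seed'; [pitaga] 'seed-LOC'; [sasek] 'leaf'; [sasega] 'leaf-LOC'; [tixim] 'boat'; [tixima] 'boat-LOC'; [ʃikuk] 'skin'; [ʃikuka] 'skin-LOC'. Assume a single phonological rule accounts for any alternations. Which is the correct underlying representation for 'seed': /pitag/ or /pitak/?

The root 'seed' surfaces as [pitak] and [pitaga], with a stem-final [k] ~ [g] alternation.
If /k/ were underlying and a rule turned it into [g] before the LOC suffix, 'skin' would also alternate; but it has [k] in both [ʃikuk] and [ʃikuka].
The alternation reflects word-final obstruent devoicing: voiced obstruents become voiceless word-finally. /g/ is underlying.

/pitag/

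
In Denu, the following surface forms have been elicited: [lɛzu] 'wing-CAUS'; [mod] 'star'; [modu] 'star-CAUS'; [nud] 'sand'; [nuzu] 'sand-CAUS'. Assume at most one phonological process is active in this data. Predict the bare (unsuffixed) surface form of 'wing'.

[lɛd]

'sand' shows [d] ~ [z] at the end of the stem ([nud] vs [nuzu]).
If /d/ were underlying and a rule turned it into [z] before the CAUS suffix, 'star' would also alternate; but it has [d] in both [mod] and [modu].
The underlying segment must be /z/; voiced fricatives become stops word-finally, yielding [d] there.
From [lɛzu] the stem 'wing' is /lɛz/; word-finally this yields [lɛd].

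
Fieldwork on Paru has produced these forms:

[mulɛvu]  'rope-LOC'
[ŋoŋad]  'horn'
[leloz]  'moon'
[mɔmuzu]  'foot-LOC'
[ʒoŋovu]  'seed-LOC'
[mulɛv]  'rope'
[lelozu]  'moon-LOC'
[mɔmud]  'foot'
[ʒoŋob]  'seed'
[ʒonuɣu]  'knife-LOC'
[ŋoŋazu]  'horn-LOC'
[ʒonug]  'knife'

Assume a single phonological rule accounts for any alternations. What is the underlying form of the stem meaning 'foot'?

In [mɔmud] and [mɔmuzu] the final segment of 'foot' alternates: [d] ~ [z].
But 'moon' keeps [z] in both environments ([leloz], [lelozu]), so there is no rule changing /z/ to [d] in isolation.
The alternation reflects intervocalic spirantization: voiced stops become fricatives between vowels. /d/ is underlying.

/mɔmud/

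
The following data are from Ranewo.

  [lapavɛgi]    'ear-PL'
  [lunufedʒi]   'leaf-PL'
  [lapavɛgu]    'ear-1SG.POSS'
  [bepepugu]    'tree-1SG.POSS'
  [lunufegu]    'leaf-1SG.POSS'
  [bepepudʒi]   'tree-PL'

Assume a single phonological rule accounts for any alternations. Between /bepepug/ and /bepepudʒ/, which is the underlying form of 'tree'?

/bepepudʒ/

In [bepepudʒi] and [bepepugu] the final segment of 'tree' alternates: [dʒ] ~ [g].
But 'ear' keeps [g] in both environments ([lapavɛgi], [lapavɛgu]), so there is no rule changing /g/ to [dʒ] before the PL suffix.
Therefore /dʒ/ is basic and [g] is derived by depalatalization (palato-alveolar /dʒ/ becomes [g] when no front vowel follows).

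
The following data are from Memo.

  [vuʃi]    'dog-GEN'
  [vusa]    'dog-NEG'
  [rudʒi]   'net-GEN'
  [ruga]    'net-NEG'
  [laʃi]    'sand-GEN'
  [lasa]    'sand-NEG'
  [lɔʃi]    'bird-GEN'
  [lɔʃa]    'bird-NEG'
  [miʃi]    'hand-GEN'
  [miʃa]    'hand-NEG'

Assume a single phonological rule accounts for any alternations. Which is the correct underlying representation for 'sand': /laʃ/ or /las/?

/las/

The stem for 'sand' ends in [ʃ] in [laʃi] but [s] in [lasa].
If /ʃ/ were underlying and a rule turned it into [s] before the NEG suffix, 'hand' would also alternate; but it has [ʃ] in both [miʃi] and [miʃa].
The alternation reflects palatalization before a front vowel: /g/ and /s/ become palato-alveolar [dʒ] and [ʃ] before a front vowel. /s/ is underlying.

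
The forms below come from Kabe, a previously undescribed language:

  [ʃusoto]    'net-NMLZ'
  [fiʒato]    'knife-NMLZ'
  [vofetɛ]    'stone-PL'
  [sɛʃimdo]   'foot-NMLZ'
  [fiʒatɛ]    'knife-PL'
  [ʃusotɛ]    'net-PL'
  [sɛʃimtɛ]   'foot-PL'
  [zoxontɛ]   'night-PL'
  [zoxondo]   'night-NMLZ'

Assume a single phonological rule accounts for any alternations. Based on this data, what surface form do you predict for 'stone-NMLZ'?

[vofeto]

The NMLZ morpheme has two allomorphs, [-do] and [-to].
By contrast the PL suffix keeps its initial [t] throughout — that segment must be underlying.
So the underlying form is /-do/, and voiced stops become voiceless after a vowel.
After 'stone', which ends in a vowel, the suffix surfaces as [-to], giving [vofeto].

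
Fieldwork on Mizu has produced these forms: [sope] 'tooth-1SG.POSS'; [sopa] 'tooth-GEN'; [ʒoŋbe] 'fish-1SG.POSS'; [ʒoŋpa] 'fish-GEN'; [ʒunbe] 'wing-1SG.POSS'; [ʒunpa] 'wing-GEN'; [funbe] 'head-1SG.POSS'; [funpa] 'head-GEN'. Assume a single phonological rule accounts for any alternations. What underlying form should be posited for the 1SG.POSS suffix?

/-be/

The 1SG.POSS suffix surfaces as [-be] and [-pe], depending on the final segment of the stem.
The GEN suffix, which begins with [p], is invariant after every stem; so [p] is not altered by any rule here.
The 1SG.POSS suffix is therefore /-be/ underlyingly, with post-vocalic devoicing: voiced stops become voiceless after a vowel.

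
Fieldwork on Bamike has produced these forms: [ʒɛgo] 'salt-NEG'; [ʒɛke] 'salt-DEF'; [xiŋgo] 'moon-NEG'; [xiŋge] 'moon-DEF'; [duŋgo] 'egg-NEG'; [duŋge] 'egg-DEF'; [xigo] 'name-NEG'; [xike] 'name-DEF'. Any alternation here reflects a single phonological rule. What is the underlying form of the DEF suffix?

/-ke/

The DEF suffix surfaces as [-ge] and [-ke], depending on the final segment of the stem.
By contrast the NEG suffix keeps its initial [g] throughout — that segment must be underlying.
The DEF suffix is therefore /-ke/ underlyingly, with post-nasal voicing: voiceless stops become voiced after a nasal.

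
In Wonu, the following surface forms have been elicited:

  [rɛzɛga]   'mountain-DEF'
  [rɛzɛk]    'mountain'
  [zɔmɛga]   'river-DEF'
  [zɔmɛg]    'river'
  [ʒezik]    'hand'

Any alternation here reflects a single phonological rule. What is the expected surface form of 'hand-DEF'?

In [rɛzɛga] and [rɛzɛk] the final segment of 'mountain' alternates: [g] ~ [k].
But 'river' keeps [g] in both environments ([zɔmɛga], [zɔmɛg]), so there is no rule changing /g/ to [k] in isolation.
So /k/ is underlying, and a rule of intervocalic voicing — voiceless stops become voiced between vowels — gives [g].
The one attested form of 'hand', [ʒezik], shows underlying /ʒezik/. Applying the same rule between vowels gives [ʒeziga].

[ʒeziga]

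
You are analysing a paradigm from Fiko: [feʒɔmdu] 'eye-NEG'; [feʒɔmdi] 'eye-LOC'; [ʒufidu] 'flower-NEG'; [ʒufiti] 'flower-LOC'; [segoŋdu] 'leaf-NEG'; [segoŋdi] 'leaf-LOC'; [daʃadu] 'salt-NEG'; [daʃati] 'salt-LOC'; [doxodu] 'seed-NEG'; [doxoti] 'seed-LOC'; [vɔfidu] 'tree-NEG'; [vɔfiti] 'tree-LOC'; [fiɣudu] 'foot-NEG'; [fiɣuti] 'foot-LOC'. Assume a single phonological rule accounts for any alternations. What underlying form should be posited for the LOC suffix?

The LOC suffix surfaces as [-di] and [-ti], depending on the final segment of the stem.
The NEG suffix, which begins with [d], is invariant after every stem; so [d] is not altered by any rule here.
So the underlying form is /-ti/, and voiceless stops become voiced after a nasal.

/-ti/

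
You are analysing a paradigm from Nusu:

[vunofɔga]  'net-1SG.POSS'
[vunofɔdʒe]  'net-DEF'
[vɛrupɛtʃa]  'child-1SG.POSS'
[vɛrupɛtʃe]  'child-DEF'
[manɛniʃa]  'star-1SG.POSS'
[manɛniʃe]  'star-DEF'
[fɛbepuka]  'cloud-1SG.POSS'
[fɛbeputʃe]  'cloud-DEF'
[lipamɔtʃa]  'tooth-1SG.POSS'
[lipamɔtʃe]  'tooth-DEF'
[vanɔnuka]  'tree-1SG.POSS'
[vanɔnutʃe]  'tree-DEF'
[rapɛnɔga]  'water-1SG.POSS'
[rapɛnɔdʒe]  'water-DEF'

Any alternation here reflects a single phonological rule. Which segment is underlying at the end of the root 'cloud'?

/k/

In [fɛbepuka] and [fɛbeputʃe] the final segment of 'cloud' alternates: [k] ~ [tʃ].
Compare 'child', with invariant [tʃ] in [vɛrupɛtʃa] and [vɛrupɛtʃe]: an analysis with underlying /tʃ/ and a rule producing [k] before the 1SG.POSS suffix would wrongly predict alternation here too.
The underlying segment must be /k/; /k/ and /g/ become palato-alveolar [tʃ] and [dʒ] before a front vowel, yielding [tʃ] there.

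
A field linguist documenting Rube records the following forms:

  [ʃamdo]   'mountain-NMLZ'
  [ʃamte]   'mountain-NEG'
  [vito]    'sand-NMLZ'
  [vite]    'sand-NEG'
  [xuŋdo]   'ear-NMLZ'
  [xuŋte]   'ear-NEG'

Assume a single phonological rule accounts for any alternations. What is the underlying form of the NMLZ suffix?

The NMLZ morpheme has two allomorphs, [-do] and [-to].
By contrast the NEG suffix keeps its initial [t] throughout — that segment must be underlying.
So the underlying form is /-do/, and voiced stops become voiceless after a vowel.

/-do/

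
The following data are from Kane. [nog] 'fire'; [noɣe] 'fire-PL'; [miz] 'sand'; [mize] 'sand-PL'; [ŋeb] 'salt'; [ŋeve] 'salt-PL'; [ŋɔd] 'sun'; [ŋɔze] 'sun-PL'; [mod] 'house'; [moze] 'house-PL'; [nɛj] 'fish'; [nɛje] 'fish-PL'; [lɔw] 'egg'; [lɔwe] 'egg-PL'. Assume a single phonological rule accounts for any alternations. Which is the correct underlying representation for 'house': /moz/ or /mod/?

/mod/

'house' shows [d] ~ [z] at the end of the stem ([mod] vs [moze]).
Compare 'sand', with invariant [z] in [miz] and [mize]: an analysis with underlying /z/ and a rule producing [d] in isolation would wrongly predict alternation here too.
Therefore /d/ is basic and [z] is derived by intervocalic spirantization (voiced stops become fricatives between vowels).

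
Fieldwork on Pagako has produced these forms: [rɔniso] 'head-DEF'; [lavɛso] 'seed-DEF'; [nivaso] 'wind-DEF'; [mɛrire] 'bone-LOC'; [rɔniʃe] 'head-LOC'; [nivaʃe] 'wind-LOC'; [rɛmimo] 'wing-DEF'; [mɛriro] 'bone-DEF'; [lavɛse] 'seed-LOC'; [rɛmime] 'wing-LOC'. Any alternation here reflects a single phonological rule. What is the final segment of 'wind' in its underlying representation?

/ʃ/

The stem for 'wind' ends in [s] in [nivaso] but [ʃ] in [nivaʃe].
But 'seed' keeps [s] in both environments ([lavɛso], [lavɛse]), so there is no rule changing /s/ to [ʃ] before the LOC suffix.
Therefore /ʃ/ is basic and [s] is derived by depalatalization (palato-alveolar /ʃ/ becomes [s] when no front vowel follows).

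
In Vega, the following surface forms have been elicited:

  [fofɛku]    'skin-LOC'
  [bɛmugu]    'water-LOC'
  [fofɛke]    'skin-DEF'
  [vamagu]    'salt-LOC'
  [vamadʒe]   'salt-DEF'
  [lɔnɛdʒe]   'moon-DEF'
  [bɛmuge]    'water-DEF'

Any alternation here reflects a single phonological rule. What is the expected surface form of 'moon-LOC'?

[lɔnɛgu]

'salt' shows [g] ~ [dʒ] at the end of the stem ([vamagu] vs [vamadʒe]).
If /g/ were underlying and a rule turned it into [dʒ] before the DEF suffix, 'water' would also alternate; but it has [g] in both [bɛmugu] and [bɛmuge].
The underlying segment must be /dʒ/; palato-alveolar /dʒ/ becomes [g] when no front vowel follows, yielding [g] there.
From [lɔnɛdʒe] the stem 'moon' is /lɔnɛdʒ/; when no front vowel follows this yields [lɔnɛgu].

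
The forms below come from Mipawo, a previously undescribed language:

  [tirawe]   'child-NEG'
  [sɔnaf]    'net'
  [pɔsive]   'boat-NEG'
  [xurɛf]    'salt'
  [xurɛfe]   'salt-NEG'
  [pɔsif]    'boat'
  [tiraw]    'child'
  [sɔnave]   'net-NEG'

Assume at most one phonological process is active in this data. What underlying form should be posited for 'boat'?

The stem for 'boat' ends in [f] in [pɔsif] but [v] in [pɔsive].
But 'salt' keeps [f] in both environments ([xurɛf], [xurɛfe]), so there is no rule changing /f/ to [v] before the NEG suffix.
So /v/ is underlying, and a rule of word-final obstruent devoicing — voiced obstruents become voiceless word-finally — gives [f].
The underlying form of 'boat' is therefore /pɔsiv/.

/pɔsiv/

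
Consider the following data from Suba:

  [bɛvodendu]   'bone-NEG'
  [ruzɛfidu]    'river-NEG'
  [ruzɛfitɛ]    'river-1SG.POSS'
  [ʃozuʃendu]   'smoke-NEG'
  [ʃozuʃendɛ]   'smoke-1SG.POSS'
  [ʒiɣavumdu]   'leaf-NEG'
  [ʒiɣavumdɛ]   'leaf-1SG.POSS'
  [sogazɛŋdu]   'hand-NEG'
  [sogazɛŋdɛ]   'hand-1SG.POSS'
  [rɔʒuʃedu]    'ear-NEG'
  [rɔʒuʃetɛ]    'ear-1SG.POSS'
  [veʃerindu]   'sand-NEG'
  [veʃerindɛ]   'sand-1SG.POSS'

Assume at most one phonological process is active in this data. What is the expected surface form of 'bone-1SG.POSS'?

The 1SG.POSS morpheme has two allomorphs, [-dɛ] and [-tɛ].
By contrast the NEG suffix keeps its initial [d] throughout — that segment must be underlying.
So the underlying form is /-tɛ/, and voiceless stops become voiced after a nasal.
After 'bone', which ends in a nasal, the suffix surfaces as [-dɛ], giving [bɛvodendɛ].

[bɛvodendɛ]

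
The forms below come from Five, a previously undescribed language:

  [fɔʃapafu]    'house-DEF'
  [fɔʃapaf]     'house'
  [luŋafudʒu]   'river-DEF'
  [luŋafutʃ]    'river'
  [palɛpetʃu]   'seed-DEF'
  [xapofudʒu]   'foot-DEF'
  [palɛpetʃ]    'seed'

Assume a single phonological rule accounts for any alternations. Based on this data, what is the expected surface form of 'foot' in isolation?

[xapofutʃ]

'river' shows [dʒ] ~ [tʃ] at the end of the stem ([luŋafudʒu] vs [luŋafutʃ]).
Compare 'seed', with invariant [tʃ] in [palɛpetʃu] and [palɛpetʃ]: an analysis with underlying /tʃ/ and a rule producing [dʒ] before the DEF suffix would wrongly predict alternation here too.
So /dʒ/ is underlying, and a rule of word-final obstruent devoicing — voiced obstruents become voiceless word-finally — gives [tʃ].
The one attested form of 'foot', [xapofudʒu], shows underlying /xapofudʒ/. Applying the same rule word-finally gives [xapofutʃ].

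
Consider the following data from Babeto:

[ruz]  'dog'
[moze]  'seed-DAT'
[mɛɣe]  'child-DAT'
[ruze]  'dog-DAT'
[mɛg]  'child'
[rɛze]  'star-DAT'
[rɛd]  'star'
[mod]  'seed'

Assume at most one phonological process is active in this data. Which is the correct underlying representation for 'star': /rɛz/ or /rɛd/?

In [rɛze] and [rɛd] the final segment of 'star' alternates: [z] ~ [d].
But 'dog' keeps [z] in both environments ([ruze], [ruz]), so there is no rule changing /z/ to [d] in isolation.
The underlying segment must be /d/; voiced stops become fricatives between vowels, yielding [z] there.

/rɛd/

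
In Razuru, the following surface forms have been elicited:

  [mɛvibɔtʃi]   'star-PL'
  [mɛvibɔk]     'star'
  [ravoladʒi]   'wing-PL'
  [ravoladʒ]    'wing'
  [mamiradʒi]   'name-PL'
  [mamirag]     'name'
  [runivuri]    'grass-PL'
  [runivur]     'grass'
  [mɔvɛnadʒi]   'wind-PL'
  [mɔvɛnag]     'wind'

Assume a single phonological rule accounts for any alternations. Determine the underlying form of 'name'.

/mamirag/

'name' shows [dʒ] ~ [g] at the end of the stem ([mamiradʒi] vs [mamirag]).
Compare 'wing', with invariant [dʒ] in [ravoladʒi] and [ravoladʒ]: an analysis with underlying /dʒ/ and a rule producing [g] in isolation would wrongly predict alternation here too.
So /g/ is underlying, and a rule of palatalization before a front vowel — /k/ and /g/ become palato-alveolar [tʃ] and [dʒ] before a front vowel — gives [dʒ].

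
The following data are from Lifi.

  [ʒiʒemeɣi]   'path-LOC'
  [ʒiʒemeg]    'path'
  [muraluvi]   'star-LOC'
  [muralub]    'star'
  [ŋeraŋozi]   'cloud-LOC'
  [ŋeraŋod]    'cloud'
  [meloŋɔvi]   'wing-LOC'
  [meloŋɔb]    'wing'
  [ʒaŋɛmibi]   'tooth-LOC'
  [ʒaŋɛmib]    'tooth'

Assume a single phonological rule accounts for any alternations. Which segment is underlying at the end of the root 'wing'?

/v/

'wing' shows [v] ~ [b] at the end of the stem ([meloŋɔvi] vs [meloŋɔb]).
But 'tooth' keeps [b] in both environments ([ʒaŋɛmibi], [ʒaŋɛmib]), so there is no rule changing /b/ to [v] before the LOC suffix.
Therefore /v/ is basic and [b] is derived by word-final hardening (voiced fricatives become stops word-finally).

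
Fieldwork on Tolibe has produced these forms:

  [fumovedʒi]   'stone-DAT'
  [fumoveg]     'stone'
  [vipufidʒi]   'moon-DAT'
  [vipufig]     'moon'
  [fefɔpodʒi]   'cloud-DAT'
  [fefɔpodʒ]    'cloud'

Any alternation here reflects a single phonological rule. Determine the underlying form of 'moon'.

/vipufig/

The stem for 'moon' ends in [dʒ] in [vipufidʒi] but [g] in [vipufig].
If /dʒ/ were underlying and a rule turned it into [g] in isolation, 'cloud' would also alternate; but it has [dʒ] in both [fefɔpodʒi] and [fefɔpodʒ].
So /g/ is underlying, and a rule of palatalization before a front vowel — /g/ becomes palato-alveolar [dʒ] before a front vowel — gives [dʒ].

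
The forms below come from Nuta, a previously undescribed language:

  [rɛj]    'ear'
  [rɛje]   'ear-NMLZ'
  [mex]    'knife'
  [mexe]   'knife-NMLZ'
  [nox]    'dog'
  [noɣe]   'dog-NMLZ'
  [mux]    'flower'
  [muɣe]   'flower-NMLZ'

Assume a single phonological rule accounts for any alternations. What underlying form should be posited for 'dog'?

The stem for 'dog' ends in [x] in [nox] but [ɣ] in [noɣe].
The stem 'knife' ([mex], [mexe]) shows [x] unchanged in both environments, so [x] cannot be basic with [ɣ] derived before the NMLZ suffix.
The alternation reflects word-final obstruent devoicing: voiced obstruents become voiceless word-finally. /ɣ/ is underlying.

/noɣ/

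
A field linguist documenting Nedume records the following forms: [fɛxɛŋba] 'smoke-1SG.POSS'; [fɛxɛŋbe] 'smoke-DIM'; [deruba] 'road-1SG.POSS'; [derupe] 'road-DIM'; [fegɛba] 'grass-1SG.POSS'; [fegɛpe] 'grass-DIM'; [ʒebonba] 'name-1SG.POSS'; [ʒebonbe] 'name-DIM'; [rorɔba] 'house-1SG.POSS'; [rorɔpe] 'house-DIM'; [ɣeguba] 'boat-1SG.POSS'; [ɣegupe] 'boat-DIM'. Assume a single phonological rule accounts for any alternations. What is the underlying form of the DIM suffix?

The DIM morpheme has two allomorphs, [-be] and [-pe].
The 1SG.POSS suffix, which begins with [b], is invariant after every stem; so [b] is not altered by any rule here.
The DIM suffix is therefore /-pe/ underlyingly, with post-nasal voicing: voiceless stops become voiced after a nasal.

/-pe/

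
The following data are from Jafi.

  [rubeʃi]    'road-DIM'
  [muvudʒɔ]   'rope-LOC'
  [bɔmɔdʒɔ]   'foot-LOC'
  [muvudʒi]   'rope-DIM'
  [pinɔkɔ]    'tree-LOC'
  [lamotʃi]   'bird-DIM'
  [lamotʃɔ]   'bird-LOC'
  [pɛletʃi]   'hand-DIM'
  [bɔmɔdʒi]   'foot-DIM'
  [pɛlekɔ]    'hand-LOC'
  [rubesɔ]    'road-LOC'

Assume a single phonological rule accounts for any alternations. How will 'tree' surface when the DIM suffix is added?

[pinɔtʃi]

'hand' shows [tʃ] ~ [k] at the end of the stem ([pɛletʃi] vs [pɛlekɔ]).
The stem 'bird' ([lamotʃi], [lamotʃɔ]) shows [tʃ] unchanged in both environments, so [tʃ] cannot be basic with [k] derived before the LOC suffix.
Therefore /k/ is basic and [tʃ] is derived by palatalization before a front vowel (/k/ and /s/ become palato-alveolar [tʃ] and [ʃ] before a front vowel).
From [pinɔkɔ] the stem 'tree' is /pinɔk/; before a front vowel this yields [pinɔtʃi].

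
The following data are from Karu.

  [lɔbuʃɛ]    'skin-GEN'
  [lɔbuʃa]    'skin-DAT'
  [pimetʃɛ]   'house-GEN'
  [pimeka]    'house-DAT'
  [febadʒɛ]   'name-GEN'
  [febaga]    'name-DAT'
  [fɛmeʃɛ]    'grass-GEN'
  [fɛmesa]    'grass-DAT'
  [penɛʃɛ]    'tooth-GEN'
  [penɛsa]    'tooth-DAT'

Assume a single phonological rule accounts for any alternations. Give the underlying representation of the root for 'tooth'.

/penɛs/

The root 'tooth' surfaces as [penɛʃɛ] and [penɛsa], with a stem-final [ʃ] ~ [s] alternation.
But 'skin' keeps [ʃ] in both environments ([lɔbuʃɛ], [lɔbuʃa]), so there is no rule changing /ʃ/ to [s] before the DAT suffix.
The alternation reflects palatalization before a front vowel: /k/, /g/ and /s/ become palato-alveolar [tʃ], [dʒ] and [ʃ] before a front vowel. /s/ is underlying.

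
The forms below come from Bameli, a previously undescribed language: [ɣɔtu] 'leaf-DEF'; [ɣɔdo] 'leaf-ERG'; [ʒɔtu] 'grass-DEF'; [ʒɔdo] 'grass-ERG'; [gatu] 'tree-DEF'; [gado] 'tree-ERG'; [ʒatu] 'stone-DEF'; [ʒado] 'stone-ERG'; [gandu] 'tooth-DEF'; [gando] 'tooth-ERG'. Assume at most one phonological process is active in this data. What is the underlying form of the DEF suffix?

/-tu/

The DEF morpheme has two allomorphs, [-du] and [-tu].
The ERG suffix, which begins with [d], is invariant after every stem; so [d] is not altered by any rule here.
So the underlying form is /-tu/, and voiceless stops become voiced after a nasal.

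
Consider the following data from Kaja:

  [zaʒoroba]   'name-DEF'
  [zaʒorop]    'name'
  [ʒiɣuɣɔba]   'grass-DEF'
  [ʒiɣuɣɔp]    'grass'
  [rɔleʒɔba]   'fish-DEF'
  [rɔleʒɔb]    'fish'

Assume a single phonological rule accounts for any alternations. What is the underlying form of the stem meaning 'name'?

/zaʒorop/

'name' shows [b] ~ [p] at the end of the stem ([zaʒoroba] vs [zaʒorop]).
But 'fish' keeps [b] in both environments ([rɔleʒɔba], [rɔleʒɔb]), so there is no rule changing /b/ to [p] in isolation.
The underlying segment must be /p/; voiceless stops become voiced between vowels, yielding [b] there.
Hence 'name' is /zaʒorop/ underlyingly.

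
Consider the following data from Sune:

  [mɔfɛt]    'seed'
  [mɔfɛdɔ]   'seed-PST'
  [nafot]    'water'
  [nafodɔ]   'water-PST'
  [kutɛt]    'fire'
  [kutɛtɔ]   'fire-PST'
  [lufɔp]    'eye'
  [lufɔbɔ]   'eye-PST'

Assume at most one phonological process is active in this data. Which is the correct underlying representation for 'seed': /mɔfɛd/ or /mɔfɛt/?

/mɔfɛd/

The stem for 'seed' ends in [t] in [mɔfɛt] but [d] in [mɔfɛdɔ].
But 'fire' keeps [t] in both environments ([kutɛt], [kutɛtɔ]), so there is no rule changing /t/ to [d] before the PST suffix.
The underlying segment must be /d/; voiced obstruents become voiceless word-finally, yielding [t] there.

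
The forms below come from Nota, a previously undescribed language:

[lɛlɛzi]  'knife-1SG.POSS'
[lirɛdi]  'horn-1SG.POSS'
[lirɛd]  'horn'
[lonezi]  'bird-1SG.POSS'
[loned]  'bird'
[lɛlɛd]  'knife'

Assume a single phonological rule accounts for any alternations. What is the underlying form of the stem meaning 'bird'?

/lonez/

The root 'bird' surfaces as [loned] and [lonezi], with a stem-final [d] ~ [z] alternation.
If /d/ were underlying and a rule turned it into [z] before the 1SG.POSS suffix, 'horn' would also alternate; but it has [d] in both [lirɛd] and [lirɛdi].
The alternation reflects word-final hardening: voiced fricatives become stops word-finally. /z/ is underlying.
The underlying form of 'bird' is therefore /lonez/.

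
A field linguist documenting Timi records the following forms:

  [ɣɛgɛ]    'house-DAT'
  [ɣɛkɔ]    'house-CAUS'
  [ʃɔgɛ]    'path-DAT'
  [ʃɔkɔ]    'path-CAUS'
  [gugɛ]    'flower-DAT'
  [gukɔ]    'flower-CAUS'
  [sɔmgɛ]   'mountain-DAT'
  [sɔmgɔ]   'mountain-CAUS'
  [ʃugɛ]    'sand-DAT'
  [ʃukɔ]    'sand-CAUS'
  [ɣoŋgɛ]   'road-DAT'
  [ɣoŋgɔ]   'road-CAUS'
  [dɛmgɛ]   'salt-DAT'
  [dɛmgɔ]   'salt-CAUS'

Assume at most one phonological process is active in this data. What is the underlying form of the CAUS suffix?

The CAUS suffix surfaces as [-gɔ] and [-kɔ], depending on the final segment of the stem.
The DAT suffix, which begins with [g], is invariant after every stem; so [g] is not altered by any rule here.
So the underlying form is /-kɔ/, and voiceless stops become voiced after a nasal.

/-kɔ/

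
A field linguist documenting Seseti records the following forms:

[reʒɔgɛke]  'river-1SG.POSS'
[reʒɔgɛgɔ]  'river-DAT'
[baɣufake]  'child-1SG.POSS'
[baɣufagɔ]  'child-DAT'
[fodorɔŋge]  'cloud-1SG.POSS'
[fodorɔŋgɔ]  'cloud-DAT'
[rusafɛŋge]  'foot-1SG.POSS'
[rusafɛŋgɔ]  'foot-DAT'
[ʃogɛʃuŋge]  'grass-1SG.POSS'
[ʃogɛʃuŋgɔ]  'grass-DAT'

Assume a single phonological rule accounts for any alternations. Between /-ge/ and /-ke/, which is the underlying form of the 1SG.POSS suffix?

The 1SG.POSS suffix surfaces as [-ge] and [-ke], depending on the final segment of the stem.
The DAT suffix, which begins with [g], is invariant after every stem; so [g] is not altered by any rule here.
The 1SG.POSS suffix is therefore /-ke/ underlyingly, with post-nasal voicing: voiceless stops become voiced after a nasal.

/-ke/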